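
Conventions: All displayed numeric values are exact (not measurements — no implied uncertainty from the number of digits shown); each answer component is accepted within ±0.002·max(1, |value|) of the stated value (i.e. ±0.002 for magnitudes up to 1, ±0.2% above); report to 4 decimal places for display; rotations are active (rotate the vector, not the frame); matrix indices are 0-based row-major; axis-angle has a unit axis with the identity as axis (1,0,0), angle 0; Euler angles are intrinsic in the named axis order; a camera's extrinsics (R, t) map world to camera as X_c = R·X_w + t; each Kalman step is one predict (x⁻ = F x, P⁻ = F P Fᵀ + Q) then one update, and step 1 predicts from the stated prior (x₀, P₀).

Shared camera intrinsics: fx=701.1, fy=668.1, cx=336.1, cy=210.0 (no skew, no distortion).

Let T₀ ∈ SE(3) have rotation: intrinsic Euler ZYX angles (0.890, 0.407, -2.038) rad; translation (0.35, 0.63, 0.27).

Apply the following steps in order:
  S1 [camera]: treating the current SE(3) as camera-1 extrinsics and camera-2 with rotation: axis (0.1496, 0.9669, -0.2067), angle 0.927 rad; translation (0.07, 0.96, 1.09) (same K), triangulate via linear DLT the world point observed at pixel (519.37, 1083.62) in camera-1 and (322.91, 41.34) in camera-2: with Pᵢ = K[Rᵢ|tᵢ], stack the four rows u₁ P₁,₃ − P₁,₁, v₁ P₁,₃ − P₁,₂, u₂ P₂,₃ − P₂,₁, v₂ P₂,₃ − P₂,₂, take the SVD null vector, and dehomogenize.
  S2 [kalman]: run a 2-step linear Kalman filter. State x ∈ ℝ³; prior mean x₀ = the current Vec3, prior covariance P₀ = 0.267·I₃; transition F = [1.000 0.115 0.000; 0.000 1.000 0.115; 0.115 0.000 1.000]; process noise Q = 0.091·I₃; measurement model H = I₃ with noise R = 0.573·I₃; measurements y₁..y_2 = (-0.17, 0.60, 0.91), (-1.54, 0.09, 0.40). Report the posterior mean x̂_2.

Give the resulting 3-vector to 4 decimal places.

after S1 (triangulate): (0.2311, -1.1813, 0.0474)
after S2 (kf_track): (-0.5398, -0.2877, 0.3933)

result = (-0.5398, -0.2877, 0.3933)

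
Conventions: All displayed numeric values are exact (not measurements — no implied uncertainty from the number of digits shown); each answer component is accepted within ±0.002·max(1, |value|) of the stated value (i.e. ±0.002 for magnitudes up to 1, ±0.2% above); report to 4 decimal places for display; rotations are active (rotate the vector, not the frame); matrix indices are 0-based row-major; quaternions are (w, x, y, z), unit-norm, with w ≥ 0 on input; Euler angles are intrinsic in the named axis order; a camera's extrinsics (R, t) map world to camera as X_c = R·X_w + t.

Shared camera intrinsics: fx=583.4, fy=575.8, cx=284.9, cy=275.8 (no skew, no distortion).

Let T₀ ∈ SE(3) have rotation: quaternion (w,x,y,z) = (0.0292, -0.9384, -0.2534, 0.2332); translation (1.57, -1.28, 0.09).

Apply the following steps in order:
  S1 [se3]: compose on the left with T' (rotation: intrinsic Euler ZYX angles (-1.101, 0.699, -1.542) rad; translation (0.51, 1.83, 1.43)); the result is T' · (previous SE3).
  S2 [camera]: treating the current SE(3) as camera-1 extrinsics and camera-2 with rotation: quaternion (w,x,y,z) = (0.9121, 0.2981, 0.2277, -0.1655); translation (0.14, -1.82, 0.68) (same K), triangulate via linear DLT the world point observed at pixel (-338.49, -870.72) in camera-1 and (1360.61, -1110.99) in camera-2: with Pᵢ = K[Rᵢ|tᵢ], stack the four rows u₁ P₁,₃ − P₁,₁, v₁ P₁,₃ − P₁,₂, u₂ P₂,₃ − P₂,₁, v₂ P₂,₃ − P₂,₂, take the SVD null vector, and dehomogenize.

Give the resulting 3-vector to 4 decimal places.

after S1 (compose_se3): R=[-0.2460 0.2354 -0.9403; -0.4181 -0.9009 -0.1162; -0.8745 0.3646 0.3200], t=(1.4749, 0.0469, 1.4012)
after S2 (triangulate): (1.7365, 0.2967, 1.8516)

result = (1.7365, 0.2967, 1.8516)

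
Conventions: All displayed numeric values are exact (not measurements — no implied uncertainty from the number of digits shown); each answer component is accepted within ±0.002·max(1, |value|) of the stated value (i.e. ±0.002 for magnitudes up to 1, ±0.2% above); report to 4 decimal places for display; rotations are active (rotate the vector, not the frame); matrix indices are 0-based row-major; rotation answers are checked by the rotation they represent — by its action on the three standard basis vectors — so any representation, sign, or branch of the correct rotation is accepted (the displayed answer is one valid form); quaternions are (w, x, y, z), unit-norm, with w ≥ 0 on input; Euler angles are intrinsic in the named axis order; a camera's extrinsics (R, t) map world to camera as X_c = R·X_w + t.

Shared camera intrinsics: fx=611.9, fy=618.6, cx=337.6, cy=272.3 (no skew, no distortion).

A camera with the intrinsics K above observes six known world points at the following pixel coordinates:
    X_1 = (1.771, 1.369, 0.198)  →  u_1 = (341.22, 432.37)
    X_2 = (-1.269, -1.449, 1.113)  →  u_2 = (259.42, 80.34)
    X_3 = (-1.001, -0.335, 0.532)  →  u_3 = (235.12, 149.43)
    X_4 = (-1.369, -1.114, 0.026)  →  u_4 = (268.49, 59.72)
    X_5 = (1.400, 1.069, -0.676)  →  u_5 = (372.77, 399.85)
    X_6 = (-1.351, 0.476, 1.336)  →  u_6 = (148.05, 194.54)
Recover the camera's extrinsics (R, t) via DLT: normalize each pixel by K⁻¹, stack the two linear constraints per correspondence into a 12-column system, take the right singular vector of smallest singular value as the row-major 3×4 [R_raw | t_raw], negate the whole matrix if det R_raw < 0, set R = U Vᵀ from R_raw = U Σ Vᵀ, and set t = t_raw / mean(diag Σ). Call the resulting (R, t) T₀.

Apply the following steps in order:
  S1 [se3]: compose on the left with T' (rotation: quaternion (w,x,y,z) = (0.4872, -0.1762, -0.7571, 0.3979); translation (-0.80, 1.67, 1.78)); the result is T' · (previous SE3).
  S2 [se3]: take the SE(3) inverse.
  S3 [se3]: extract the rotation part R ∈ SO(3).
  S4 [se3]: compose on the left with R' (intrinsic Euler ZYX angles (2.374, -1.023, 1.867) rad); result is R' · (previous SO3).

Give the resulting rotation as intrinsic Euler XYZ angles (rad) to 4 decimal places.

rotation (euler_xyz) = (2.7844, -1.0450, 0.8554)

source (pnp_recover): camera pose = R=[0.7020 -0.5509 -0.4514; 0.6386 0.7675 0.0563; 0.3155 -0.3277 0.8906], t=(-0.3600, -0.4600, 6.4099)
after S1 (compose_se3): R=[-0.6793 0.4501 -0.5797; 0.7203 0.2574 -0.6442; -0.1407 -0.8551 -0.4990], t=(-6.2055, -1.6131, 0.5841)
after S2 (invert_se3): R=[-0.6793 0.7203 -0.1407; 0.4501 0.2574 -0.8551; -0.5797 -0.6442 -0.4990], t=(-2.9713, 3.7076, -4.3447)
after S3 (rot_of_se3): [-0.6793 0.7203 -0.1407; 0.4501 0.2574 -0.8551; -0.5797 -0.6442 -0.4990]
after S4 (compose_so3): [0.3292 -0.3789 -0.8649; -0.9056 -0.3862 -0.1755; -0.2676 0.8410 -0.4702]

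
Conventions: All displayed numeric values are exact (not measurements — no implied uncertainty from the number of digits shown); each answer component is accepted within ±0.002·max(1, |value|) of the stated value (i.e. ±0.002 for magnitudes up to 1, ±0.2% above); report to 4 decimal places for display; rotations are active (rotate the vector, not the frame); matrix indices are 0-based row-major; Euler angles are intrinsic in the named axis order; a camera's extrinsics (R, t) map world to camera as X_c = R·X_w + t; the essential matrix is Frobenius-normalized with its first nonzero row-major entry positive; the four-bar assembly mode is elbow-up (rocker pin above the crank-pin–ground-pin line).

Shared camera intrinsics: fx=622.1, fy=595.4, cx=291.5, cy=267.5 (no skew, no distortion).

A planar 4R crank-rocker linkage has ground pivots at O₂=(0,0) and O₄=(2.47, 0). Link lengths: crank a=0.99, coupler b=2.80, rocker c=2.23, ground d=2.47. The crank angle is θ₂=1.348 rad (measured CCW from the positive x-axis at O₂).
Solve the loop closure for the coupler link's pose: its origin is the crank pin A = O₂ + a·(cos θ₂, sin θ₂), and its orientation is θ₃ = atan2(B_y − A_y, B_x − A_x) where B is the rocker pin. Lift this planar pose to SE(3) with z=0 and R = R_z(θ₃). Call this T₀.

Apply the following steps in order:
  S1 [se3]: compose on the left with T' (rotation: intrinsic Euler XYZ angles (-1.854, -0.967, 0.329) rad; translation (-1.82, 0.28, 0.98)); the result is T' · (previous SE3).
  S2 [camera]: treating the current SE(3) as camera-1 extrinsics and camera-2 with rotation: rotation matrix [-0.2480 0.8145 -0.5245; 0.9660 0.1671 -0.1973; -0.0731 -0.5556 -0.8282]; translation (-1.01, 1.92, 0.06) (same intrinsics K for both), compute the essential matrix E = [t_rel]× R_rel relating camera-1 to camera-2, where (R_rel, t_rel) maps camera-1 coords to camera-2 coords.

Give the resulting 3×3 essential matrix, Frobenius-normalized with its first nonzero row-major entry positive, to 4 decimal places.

source (fourbar_fk): coupler pose = R=[0.8948 -0.4464 0.0000; 0.4464 0.8948 0.0000; 0.0000 0.0000 1.0000], t=(0.2187, 0.9655, 0.0000)
after S1 (compose_se3): R=[0.3989 -0.4040 -0.8232; 0.3565 -0.7588 0.5452; -0.8448 -0.5109 -0.1587], t=(-1.8796, -0.0780, 0.0589)
after S2 (essential): [0.3479 -0.0698 0.5720; 0.1913 -0.3479 0.0616; -0.1062 0.5536 0.2603]

matrix = [0.3479 -0.0698 0.5720; 0.1913 -0.3479 0.0616; -0.1062 0.5536 0.2603]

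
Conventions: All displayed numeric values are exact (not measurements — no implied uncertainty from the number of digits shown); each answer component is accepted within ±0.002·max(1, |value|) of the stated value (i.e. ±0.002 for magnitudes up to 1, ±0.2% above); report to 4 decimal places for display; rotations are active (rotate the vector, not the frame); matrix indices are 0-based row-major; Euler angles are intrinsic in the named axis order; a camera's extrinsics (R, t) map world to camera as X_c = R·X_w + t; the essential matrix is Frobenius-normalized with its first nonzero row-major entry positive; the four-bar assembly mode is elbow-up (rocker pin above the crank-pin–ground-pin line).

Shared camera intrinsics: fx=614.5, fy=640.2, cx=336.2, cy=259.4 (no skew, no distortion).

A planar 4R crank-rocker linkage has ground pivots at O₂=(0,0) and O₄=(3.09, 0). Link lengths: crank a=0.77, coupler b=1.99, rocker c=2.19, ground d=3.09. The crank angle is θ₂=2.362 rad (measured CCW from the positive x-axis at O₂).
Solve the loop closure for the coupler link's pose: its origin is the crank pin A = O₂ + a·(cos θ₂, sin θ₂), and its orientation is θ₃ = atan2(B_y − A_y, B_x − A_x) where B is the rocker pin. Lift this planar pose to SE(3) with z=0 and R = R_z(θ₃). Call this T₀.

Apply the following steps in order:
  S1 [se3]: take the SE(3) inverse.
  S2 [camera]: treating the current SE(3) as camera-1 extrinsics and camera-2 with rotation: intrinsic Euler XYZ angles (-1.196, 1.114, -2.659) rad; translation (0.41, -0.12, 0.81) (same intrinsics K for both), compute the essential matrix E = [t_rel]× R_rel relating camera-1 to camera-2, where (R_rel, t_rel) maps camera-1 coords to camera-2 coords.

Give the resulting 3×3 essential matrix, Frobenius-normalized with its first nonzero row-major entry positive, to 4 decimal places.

source (fourbar_fk): coupler pose = R=[0.9308 -0.3654 0.0000; 0.3654 0.9308 0.0000; 0.0000 0.0000 1.0000], t=(-0.5476, 0.5413, 0.0000)
after S1 (invert_se3): R=[0.9308 0.3654 0.0000; -0.3654 0.9308 0.0000; 0.0000 0.0000 1.0000], t=(0.3120, -0.7040, 0.0000)
after S2 (essential): [0.5047 -0.2007 0.2370; 0.4724 0.0032 -0.3043; 0.0197 0.1930 -0.5436]

matrix = [0.5047 -0.2007 0.2370; 0.4724 0.0032 -0.3043; 0.0197 0.1930 -0.5436]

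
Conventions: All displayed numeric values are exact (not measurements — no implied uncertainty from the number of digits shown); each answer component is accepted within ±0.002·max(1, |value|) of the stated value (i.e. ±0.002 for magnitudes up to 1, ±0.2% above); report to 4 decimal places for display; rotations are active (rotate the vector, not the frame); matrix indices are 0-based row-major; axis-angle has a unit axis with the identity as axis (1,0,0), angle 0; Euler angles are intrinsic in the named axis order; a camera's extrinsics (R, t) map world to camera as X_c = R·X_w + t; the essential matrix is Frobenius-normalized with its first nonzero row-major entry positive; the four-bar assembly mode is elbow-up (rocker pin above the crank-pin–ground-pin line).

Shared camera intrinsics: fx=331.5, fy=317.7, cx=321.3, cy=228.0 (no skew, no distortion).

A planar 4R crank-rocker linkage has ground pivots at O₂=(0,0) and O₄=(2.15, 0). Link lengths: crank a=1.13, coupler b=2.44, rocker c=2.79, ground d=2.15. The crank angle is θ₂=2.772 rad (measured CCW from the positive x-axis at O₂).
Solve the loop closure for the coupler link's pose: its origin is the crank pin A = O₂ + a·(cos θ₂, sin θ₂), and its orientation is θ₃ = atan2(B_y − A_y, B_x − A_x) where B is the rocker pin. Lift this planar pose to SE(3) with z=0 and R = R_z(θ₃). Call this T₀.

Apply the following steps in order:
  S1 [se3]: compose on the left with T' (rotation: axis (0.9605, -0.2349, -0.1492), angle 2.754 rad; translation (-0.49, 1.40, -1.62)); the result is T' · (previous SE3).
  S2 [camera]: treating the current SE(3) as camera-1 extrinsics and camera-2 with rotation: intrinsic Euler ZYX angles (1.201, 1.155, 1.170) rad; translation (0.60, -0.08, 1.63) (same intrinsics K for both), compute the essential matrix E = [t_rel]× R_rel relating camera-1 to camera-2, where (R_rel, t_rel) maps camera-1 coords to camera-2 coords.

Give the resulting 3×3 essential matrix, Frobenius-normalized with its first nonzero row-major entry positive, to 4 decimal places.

matrix = [0.5764 0.2160 -0.2835; -0.0506 -0.4304 -0.5380; -0.1875 -0.1641 -0.0361]

source (fourbar_fk): coupler pose = R=[0.6472 -0.7623 0.0000; 0.7623 0.6472 0.0000; 0.0000 0.0000 1.0000], t=(-1.0537, 0.4082, 0.0000)
after S1 (compose_se3): R=[0.2624 -0.8933 -0.3648; -0.9425 -0.1562 -0.2955; 0.2070 0.4213 -0.8830], t=(-1.5409, 1.5827, -1.2470)
after S2 (essential): [0.5764 0.2160 -0.2835; -0.0506 -0.4304 -0.5380; -0.1875 -0.1641 -0.0361]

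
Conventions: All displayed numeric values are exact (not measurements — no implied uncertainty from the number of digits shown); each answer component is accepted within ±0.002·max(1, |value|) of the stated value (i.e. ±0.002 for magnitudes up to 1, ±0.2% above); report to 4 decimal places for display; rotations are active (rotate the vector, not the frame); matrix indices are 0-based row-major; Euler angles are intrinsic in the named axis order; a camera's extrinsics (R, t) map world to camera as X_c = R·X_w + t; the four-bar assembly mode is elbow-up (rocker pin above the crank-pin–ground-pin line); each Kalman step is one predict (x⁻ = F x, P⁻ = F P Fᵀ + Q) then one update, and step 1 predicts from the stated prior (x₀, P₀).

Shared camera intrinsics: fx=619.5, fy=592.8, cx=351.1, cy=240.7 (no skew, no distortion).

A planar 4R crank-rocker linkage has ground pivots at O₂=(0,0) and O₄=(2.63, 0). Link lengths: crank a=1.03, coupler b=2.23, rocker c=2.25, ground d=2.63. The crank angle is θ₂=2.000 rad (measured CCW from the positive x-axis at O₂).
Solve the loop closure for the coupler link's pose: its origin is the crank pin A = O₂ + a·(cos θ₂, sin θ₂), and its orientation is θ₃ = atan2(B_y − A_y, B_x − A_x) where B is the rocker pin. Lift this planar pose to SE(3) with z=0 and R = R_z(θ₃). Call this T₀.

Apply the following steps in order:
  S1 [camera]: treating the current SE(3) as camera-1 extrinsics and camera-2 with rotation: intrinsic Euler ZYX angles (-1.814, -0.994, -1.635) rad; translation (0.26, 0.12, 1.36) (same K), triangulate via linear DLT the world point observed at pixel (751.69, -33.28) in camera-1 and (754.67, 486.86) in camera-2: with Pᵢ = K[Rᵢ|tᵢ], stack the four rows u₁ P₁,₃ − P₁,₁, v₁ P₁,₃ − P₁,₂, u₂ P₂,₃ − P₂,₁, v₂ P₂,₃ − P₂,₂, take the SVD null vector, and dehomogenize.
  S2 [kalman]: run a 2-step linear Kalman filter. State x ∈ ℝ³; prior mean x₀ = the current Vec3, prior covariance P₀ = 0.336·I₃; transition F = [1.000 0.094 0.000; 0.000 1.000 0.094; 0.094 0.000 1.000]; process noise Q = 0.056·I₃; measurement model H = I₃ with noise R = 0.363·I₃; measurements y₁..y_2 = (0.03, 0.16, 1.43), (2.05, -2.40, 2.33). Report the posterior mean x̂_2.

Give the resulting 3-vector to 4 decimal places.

source (fourbar_fk): coupler pose = R=[0.8857 -0.4643 0.0000; 0.4643 0.8857 0.0000; 0.0000 0.0000 1.0000], t=(-0.4286, 0.9366, 0.0000)
after S1 (triangulate): (0.3086, -1.7493, 1.0158)
after S2 (kf_track): (0.8449, -1.2458, 1.7135)

result = (0.8449, -1.2458, 1.7135)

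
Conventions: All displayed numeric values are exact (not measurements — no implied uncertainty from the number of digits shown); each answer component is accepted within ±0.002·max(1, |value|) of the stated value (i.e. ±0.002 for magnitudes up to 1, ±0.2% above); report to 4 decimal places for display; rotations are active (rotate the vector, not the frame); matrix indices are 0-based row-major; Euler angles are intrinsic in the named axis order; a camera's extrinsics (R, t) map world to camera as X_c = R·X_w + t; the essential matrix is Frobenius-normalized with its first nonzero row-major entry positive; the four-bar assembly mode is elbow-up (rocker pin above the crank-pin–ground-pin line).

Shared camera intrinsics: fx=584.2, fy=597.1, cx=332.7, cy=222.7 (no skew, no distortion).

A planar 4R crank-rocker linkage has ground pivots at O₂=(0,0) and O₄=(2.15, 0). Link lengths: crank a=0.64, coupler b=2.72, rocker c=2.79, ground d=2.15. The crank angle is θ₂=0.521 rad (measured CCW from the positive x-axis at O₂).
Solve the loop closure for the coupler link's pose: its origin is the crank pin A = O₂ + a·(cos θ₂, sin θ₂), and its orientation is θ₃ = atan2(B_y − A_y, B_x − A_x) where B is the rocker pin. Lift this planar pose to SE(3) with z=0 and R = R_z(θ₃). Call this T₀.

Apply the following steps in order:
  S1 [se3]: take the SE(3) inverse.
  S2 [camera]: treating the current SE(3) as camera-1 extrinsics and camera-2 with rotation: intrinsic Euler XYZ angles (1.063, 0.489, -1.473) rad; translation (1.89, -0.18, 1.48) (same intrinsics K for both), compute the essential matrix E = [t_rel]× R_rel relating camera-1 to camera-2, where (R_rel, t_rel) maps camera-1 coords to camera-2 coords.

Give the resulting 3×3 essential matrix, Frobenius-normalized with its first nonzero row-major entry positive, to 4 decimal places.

source (fourbar_fk): coupler pose = R=[0.4398 -0.8981 0.0000; 0.8981 0.4398 0.0000; 0.0000 0.0000 1.0000], t=(0.5551, 0.3186, 0.0000)
after S1 (invert_se3): R=[0.4398 0.8981 0.0000; -0.8981 0.4398 -0.0000; 0.0000 0.0000 1.0000], t=(-0.5302, 0.3584, 0.0000)
after S2 (essential): [0.0161 0.2247 -0.1762; -0.5627 0.3930 0.1489; -0.2064 -0.4128 0.4604]

matrix = [0.0161 0.2247 -0.1762; -0.5627 0.3930 0.1489; -0.2064 -0.4128 0.4604]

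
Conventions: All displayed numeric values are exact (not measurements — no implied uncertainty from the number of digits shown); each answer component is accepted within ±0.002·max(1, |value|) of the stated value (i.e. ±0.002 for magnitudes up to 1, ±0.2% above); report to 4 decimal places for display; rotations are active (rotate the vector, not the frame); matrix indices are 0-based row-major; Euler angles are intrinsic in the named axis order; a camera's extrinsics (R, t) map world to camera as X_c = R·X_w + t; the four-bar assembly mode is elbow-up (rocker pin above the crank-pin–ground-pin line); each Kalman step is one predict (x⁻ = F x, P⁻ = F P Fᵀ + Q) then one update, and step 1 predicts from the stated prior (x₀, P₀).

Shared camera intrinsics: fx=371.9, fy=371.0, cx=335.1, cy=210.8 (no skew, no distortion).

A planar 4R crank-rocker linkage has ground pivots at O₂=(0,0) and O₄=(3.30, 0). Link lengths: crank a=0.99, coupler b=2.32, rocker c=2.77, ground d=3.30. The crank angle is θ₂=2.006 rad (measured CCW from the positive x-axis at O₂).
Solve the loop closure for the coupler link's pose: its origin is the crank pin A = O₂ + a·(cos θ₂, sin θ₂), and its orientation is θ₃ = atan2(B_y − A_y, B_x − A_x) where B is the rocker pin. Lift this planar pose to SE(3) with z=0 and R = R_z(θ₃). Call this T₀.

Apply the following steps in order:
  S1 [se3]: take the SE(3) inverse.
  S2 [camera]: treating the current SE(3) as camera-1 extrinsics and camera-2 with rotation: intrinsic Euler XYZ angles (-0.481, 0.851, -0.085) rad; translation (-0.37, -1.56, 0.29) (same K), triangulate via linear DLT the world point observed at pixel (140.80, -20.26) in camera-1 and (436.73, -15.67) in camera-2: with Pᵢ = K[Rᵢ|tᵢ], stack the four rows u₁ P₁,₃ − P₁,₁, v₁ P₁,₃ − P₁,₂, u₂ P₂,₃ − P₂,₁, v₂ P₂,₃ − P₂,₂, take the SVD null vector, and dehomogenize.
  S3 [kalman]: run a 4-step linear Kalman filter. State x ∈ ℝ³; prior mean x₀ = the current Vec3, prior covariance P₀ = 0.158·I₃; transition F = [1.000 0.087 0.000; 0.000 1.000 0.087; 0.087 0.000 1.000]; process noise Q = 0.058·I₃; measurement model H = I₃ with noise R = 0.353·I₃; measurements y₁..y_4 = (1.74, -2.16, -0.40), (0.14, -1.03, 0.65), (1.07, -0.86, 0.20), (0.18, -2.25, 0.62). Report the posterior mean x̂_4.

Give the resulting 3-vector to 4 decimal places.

source (fourbar_fk): coupler pose = R=[0.8444 -0.5356 0.0000; 0.5356 0.8444 0.0000; 0.0000 0.0000 1.0000], t=(-0.4174, 0.8977, 0.0000)
after S1 (invert_se3): R=[0.8444 0.5356 0.0000; -0.5356 0.8444 0.0000; 0.0000 0.0000 1.0000], t=(-0.1284, -0.9816, 0.0000)
after S2 (triangulate): (-0.6104, -0.5480, 1.7943)
after S3 (kf_track): (0.2196, -1.3196, 0.6302)

result = (0.2196, -1.3196, 0.6302)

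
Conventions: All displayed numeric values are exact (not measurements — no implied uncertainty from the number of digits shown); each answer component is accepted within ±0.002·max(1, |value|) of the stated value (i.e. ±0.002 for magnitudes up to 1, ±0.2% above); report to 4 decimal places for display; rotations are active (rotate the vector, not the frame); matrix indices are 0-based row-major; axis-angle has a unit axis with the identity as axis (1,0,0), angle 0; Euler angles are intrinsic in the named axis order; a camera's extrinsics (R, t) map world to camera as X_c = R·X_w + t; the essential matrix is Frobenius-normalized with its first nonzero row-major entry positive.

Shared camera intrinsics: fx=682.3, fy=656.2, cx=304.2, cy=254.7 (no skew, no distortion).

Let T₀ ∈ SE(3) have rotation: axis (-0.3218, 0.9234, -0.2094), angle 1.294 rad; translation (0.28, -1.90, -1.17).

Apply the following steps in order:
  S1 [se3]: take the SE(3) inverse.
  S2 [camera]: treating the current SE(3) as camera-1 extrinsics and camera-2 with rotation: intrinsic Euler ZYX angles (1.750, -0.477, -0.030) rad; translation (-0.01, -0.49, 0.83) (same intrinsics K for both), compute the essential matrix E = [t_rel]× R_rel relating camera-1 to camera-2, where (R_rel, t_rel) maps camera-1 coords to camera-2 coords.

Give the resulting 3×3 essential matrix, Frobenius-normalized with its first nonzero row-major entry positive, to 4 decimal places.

after S1 (invert_se3): R=[0.3485 -0.4174 -0.8393; -0.0145 0.8929 -0.4501; 0.9372 0.1690 0.3051], t=(-1.8725, 1.1740, 0.4157)
after S2 (essential): [0.1230 0.0980 -0.1670; -0.3805 -0.2979 0.4626; -0.4346 -0.2373 -0.5046]

matrix = [0.1230 0.0980 -0.1670; -0.3805 -0.2979 0.4626; -0.4346 -0.2373 -0.5046]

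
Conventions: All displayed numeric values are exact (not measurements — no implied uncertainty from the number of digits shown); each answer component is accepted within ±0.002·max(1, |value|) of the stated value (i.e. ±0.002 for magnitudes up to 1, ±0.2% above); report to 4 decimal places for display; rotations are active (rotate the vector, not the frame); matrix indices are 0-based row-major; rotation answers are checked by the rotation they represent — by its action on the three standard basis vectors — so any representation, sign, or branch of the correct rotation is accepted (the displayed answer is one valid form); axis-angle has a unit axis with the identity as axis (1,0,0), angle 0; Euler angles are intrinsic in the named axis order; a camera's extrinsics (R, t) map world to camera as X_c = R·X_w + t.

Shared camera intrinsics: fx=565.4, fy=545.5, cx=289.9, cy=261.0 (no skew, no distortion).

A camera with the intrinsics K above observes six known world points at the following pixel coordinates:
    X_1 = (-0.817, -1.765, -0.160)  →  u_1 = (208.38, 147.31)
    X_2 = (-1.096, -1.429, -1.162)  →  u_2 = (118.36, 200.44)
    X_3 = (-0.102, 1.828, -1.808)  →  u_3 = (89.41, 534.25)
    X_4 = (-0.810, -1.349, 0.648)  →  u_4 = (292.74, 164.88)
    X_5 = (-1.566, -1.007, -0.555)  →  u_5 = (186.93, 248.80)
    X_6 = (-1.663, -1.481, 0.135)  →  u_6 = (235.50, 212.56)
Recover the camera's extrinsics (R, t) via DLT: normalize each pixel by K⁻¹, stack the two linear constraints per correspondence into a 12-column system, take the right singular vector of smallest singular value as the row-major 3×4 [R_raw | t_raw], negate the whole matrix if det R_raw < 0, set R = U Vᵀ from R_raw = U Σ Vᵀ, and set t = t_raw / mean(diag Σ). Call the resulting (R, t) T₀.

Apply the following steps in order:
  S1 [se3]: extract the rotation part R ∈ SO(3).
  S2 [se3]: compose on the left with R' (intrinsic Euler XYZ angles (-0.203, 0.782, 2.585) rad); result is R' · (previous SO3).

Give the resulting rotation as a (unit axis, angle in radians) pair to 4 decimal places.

source (pnp_recover): camera pose = R=[0.1692 0.3299 0.9287; -0.5696 0.8018 -0.1810; -0.8043 -0.4983 0.3235], t=(0.0100, -0.3202, 4.4710)
after S1 (rot_of_se3): [0.1692 0.3299 0.9287; -0.5696 0.8018 -0.1810; -0.8043 -0.4983 0.3235]
after S2 (compose_so3): [-0.4553 -0.8504 -0.2636; 0.4238 -0.4674 0.7758; -0.7830 0.2415 0.5732]

rotation (axis_angle) = ((-0.3620, 0.3518, 0.8632), 2.3114)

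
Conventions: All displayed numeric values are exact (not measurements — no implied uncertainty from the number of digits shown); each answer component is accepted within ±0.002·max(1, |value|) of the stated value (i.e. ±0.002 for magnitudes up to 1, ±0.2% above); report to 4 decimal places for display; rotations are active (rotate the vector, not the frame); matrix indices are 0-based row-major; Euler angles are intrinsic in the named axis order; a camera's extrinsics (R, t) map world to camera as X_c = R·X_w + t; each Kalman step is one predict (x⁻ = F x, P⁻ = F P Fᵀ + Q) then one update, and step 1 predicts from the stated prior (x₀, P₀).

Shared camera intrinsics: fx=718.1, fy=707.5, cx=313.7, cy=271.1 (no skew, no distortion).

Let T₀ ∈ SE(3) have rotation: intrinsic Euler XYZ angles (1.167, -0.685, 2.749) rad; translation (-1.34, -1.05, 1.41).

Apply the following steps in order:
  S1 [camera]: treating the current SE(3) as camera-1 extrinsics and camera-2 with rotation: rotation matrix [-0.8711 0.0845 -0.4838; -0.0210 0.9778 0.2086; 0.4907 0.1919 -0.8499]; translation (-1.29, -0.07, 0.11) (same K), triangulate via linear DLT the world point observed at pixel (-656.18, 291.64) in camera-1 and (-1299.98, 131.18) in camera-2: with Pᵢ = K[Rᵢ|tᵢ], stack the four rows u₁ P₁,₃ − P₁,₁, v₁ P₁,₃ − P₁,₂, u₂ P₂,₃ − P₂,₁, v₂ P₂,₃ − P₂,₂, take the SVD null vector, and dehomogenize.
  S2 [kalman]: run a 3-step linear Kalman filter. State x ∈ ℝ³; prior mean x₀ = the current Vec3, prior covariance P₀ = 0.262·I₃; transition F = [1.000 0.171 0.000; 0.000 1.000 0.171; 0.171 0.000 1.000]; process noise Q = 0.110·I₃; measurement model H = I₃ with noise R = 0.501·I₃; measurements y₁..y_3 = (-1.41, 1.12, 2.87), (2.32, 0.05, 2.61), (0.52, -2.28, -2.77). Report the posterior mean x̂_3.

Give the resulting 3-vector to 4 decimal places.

after S1 (triangulate): (1.2496, -0.0332, -0.3219)
after S2 (kf_track): (0.6439, -0.5790, 0.0048)

result = (0.6439, -0.5790, 0.0048)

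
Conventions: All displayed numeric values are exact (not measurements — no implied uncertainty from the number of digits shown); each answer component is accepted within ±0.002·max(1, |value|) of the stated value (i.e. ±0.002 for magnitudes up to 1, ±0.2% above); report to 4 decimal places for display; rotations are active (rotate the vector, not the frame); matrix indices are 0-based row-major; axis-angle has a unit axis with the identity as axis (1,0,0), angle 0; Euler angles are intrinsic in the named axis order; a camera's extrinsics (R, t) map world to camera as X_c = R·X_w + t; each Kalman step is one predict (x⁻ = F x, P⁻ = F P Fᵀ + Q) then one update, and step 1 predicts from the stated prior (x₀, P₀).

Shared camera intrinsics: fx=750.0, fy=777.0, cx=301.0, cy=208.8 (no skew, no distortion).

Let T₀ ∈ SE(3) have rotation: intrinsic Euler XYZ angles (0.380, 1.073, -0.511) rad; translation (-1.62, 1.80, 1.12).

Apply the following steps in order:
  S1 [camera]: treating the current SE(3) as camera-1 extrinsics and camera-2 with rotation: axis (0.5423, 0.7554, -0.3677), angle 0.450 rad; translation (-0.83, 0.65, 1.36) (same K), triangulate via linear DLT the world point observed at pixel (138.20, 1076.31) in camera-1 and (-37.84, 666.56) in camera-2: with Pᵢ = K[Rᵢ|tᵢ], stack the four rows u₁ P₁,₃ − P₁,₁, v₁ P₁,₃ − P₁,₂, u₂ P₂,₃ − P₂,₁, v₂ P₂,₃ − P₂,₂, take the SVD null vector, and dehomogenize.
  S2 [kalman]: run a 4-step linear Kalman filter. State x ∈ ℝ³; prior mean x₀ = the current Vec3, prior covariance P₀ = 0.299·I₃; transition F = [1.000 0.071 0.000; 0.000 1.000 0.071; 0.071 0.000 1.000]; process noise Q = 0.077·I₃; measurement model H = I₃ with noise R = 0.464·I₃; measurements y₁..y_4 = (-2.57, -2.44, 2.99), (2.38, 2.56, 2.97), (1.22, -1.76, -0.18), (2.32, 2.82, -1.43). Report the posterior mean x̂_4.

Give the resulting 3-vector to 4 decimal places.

result = (0.9168, 1.1400, 0.5488)

after S1 (triangulate): (-1.7022, 1.7195, 1.4181)
after S2 (kf_track): (0.9168, 1.1400, 0.5488)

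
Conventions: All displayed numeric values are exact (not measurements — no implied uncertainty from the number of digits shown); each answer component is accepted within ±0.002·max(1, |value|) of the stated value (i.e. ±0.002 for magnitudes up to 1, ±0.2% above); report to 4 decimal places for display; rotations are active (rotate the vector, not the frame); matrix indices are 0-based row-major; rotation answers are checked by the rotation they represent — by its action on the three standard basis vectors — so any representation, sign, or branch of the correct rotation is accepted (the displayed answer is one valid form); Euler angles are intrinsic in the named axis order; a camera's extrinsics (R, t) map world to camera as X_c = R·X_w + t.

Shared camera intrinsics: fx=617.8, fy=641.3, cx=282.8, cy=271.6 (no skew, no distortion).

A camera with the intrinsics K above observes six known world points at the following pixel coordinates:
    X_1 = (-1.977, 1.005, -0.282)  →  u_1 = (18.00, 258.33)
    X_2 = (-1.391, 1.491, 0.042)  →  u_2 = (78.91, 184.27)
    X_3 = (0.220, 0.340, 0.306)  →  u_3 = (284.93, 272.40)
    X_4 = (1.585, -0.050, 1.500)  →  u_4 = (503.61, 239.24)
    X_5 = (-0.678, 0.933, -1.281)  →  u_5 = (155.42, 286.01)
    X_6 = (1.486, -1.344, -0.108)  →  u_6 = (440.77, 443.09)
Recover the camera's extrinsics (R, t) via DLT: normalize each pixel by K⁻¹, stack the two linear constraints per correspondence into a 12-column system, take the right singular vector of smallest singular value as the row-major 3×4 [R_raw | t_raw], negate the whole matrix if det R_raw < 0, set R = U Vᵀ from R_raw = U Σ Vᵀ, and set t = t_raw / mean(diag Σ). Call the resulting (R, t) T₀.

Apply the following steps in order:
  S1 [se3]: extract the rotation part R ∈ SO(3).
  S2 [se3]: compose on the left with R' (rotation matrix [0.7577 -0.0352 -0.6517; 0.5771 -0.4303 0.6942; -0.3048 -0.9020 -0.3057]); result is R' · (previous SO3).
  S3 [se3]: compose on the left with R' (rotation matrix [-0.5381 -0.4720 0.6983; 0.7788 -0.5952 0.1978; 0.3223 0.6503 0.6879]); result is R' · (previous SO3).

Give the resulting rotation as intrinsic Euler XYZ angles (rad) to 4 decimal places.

rotation (euler_xyz) = (-1.1377, 0.0694, -2.5804)

source (pnp_recover): camera pose = R=[0.9305 -0.2380 0.2783; -0.1269 -0.9225 -0.3645; 0.3435 0.3038 -0.8886], t=(-0.1901, 0.4601, 5.6014)
after S1 (rot_of_se3): [0.9305 -0.2380 0.2783; -0.1269 -0.9225 -0.3645; 0.3435 0.3038 -0.8886]
after S2 (compose_so3): [0.4857 -0.3459 0.8028; 0.8300 0.4705 -0.2994; -0.2742 0.8118 0.5156]
after S3 (compose_so3): [-0.8446 0.5309 0.0694; -0.1700 -0.3889 0.9055; 0.5077 0.7529 0.4187]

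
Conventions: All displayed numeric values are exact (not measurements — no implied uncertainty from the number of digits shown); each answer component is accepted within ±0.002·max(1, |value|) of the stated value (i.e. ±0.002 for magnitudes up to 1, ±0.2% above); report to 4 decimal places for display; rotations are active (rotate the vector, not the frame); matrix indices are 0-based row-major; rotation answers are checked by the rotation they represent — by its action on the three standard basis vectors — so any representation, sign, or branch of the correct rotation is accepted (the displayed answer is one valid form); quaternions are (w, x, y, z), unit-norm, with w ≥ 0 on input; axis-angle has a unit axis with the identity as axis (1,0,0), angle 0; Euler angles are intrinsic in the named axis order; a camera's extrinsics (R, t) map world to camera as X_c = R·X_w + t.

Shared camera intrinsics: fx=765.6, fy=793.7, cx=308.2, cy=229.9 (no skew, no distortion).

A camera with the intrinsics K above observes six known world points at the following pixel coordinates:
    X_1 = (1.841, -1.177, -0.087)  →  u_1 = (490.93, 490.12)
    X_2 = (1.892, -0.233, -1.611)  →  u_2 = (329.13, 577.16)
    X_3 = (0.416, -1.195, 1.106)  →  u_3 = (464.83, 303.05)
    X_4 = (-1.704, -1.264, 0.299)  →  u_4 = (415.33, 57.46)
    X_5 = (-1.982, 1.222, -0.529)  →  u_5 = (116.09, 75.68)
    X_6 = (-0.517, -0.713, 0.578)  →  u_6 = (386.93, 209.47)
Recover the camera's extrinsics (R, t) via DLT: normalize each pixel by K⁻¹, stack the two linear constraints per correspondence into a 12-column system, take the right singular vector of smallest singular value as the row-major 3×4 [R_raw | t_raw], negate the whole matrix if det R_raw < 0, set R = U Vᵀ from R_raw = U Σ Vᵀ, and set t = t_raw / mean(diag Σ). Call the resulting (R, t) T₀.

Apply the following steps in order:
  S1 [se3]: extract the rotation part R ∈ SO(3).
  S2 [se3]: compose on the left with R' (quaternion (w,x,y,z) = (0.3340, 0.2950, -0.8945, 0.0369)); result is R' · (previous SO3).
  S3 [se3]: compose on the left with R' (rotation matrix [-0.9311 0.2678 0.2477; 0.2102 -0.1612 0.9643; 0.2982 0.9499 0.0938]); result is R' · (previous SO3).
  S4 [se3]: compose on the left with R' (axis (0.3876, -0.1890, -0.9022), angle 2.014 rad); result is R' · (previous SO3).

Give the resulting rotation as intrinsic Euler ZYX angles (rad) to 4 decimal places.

rotation (euler_zyx) = (-2.0915, -0.2175, 3.0506)

source (pnp_recover): camera pose = R=[0.1834 -0.9462 0.2665; 0.9721 0.2150 0.0942; -0.1464 0.2418 0.9592], t=(-0.0100, 0.4200, 6.5797)
after S1 (rot_of_se3): [0.1834 -0.9462 0.2665; 0.9721 0.2150 0.0942; -0.1464 0.2418 0.9592]
after S2 (compose_so3): [-0.5632 0.3125 -0.7650; 0.7465 0.5894 -0.3088; 0.3543 -0.7450 -0.5652]
after S3 (compose_so3): [0.8121 -0.3177 0.4895; 0.1030 -0.7477 -0.6560; 0.5744 0.5831 -0.5745]
after S4 (compose_so3): [-0.4858 -0.8541 -0.1857; -0.8470 0.5125 -0.1412; 0.2158 0.0887 -0.9724]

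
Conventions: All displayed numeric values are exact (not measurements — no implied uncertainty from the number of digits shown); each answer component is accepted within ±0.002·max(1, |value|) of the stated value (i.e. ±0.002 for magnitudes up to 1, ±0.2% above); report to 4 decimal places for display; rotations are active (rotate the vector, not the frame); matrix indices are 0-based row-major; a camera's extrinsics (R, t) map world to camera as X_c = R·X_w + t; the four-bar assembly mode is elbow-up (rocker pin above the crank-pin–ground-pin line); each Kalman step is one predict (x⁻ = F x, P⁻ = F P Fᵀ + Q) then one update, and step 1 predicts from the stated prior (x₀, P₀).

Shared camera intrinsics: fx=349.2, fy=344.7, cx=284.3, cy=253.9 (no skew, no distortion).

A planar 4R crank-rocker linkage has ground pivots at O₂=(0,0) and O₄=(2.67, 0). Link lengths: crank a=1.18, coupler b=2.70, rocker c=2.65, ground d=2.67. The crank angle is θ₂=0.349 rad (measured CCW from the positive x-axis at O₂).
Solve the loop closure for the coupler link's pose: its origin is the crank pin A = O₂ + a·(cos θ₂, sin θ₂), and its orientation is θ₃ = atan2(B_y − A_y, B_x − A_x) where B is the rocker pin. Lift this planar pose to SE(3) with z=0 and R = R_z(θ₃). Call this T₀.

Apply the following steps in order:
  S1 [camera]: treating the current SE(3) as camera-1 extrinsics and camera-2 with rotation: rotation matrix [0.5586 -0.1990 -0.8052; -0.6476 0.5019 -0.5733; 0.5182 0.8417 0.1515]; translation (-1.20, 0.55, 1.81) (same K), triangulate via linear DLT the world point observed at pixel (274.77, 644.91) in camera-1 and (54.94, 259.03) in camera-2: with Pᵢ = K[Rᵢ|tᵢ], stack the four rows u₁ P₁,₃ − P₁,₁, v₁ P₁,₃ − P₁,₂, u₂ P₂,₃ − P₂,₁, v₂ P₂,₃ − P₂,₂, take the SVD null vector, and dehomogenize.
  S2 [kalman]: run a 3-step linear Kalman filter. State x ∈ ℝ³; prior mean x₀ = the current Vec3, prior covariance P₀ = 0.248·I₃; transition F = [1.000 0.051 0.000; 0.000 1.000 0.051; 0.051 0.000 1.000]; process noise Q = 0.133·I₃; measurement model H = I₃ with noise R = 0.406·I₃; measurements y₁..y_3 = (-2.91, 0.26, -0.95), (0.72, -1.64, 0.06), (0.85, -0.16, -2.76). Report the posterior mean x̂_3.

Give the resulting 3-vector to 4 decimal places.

source (fourbar_fk): coupler pose = R=[0.5551 -0.8318 0.0000; 0.8318 0.5551 0.0000; 0.0000 0.0000 1.0000], t=(1.1089, 0.4035, 0.0000)
after S1 (triangulate): (0.6466, 1.8212, 1.7211)
after S2 (kf_track): (0.1884, -0.1537, -1.0858)

result = (0.1884, -0.1537, -1.0858)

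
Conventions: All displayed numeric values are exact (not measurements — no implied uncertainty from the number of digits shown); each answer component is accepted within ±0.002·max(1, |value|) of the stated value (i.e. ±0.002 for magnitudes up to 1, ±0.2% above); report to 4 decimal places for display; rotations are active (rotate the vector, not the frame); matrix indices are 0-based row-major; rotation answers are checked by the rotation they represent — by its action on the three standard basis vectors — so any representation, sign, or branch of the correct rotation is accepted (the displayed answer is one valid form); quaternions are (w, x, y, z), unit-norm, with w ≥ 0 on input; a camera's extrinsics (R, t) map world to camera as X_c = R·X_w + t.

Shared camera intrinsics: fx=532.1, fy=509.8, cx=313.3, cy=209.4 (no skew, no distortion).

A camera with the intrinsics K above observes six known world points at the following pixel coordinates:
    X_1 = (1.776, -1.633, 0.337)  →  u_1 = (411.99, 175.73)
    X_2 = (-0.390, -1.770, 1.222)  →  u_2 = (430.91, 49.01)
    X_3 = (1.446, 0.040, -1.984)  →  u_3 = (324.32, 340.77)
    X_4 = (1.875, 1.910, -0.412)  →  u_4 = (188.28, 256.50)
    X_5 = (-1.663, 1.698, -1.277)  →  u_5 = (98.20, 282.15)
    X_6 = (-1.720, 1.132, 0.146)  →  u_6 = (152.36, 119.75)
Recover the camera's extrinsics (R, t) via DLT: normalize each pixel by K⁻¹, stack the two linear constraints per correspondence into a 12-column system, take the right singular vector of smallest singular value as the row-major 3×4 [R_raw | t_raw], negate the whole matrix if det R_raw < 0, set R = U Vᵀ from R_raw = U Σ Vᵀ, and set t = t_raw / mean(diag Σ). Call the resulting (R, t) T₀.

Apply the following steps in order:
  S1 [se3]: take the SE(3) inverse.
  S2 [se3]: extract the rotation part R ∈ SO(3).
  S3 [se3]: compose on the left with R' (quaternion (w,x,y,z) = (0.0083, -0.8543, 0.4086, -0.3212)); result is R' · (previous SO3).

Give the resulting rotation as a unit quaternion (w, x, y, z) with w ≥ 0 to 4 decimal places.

source (pnp_recover): camera pose = R=[0.0624 -0.9882 -0.1401; 0.2567 0.1516 -0.9545; 0.9645 0.0236 0.2631], t=(-0.1800, -0.4200, 6.3100)
after S1 (invert_se3): R=[0.0624 0.2567 0.9645; -0.9882 0.1516 0.0236; -0.1401 -0.9545 0.2631], t=(-5.9668, -0.2634, -2.0865)
after S2 (rot_of_se3): [0.0624 0.2567 0.9645; -0.9882 0.1516 0.0236; -0.1401 -0.9545 0.2631]
after S3 (compose_so3): [0.6354 -0.5173 0.5732; 0.6489 -0.0445 -0.7595; 0.4184 0.8546 0.3074]

rotation (quat) = (0.6889, 0.5858, 0.0562, 0.4232)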